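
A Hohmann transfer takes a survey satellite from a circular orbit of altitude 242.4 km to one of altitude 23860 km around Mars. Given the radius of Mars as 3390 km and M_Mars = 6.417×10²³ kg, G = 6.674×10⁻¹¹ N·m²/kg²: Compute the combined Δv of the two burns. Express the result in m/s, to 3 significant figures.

μ = GM = 6.674×10⁻¹¹ × 6.417×10²³ = 4.283×10¹³ m³/s².
r₁ = 3390 + 242.4 = 3632.4 km = 3.6324×10⁶ m.
r₂ = 3390 + 23860 = 27250 km = 2.7250×10⁷ m.
Transfer ellipse a_t = (r₁ + r₂)/2 = 1.544×10⁷ m.
At r₁: circular v_c1 = √(μ/r₁) = 3434 m/s; transfer-periapsis v_p = √[μ(2/r₁ − 1/a_t)] = 4561 m/s.
Δv₁ = v_p − v_c1 = 1128 m/s.
At r₂: circular v_c2 = √(μ/r₂) = 1254 m/s; transfer-apoapsis v_a = √[μ(2/r₂ − 1/a_t)] = 608.0 m/s.
Δv₂ = v_c2 − v_a = 645.6 m/s.
Total Δv = Δv₁ + Δv₂ = 1773 m/s.

Δv_total ≈ 1770 m/s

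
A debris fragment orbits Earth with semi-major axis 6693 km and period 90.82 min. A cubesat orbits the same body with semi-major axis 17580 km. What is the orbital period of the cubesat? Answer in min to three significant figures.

Kepler's third law: T² ∝ a³, so T₂ = T₁ (a₂/a₁)^(3/2).
a₂/a₁ = 2.627, (a₂/a₁)^(3/2) = 4.257.
T₂ = 90.82 × 4.257 = 386.6 min.

T₂ ≈ 387 min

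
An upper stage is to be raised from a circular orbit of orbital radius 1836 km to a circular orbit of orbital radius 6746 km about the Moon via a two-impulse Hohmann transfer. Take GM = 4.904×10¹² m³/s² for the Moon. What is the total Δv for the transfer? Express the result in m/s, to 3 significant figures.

r₁ = 1836 km = 1.836×10⁶ m.
r₂ = 6746 km = 6.746×10⁶ m.
Transfer ellipse a_t = (r₁ + r₂)/2 = 4.291×10⁶ m.
At r₁: circular v_c1 = √(μ/r₁) = 1634 m/s; transfer-perilune v_p = √[μ(2/r₁ − 1/a_t)] = 2049 m/s.
Δv₁ = v_p − v_c1 = 414.9 m/s.
At r₂: circular v_c2 = √(μ/r₂) = 852.6 m/s; transfer-apolune v_a = √[μ(2/r₂ − 1/a_t)] = 557.7 m/s.
Δv₂ = v_c2 − v_a = 294.9 m/s.
Total Δv = Δv₁ + Δv₂ = 709.8 m/s.

Δv_total ≈ 710 m/s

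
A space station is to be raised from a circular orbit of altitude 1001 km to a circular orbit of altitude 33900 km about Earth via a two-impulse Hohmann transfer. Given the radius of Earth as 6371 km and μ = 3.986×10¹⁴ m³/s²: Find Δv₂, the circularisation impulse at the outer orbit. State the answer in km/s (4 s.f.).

Δv ≈ 1.396 km/s

r₁ = 6371 + 1001 = 7372.0 km = 7.3720×10⁶ m.
r₂ = 6371 + 33900 = 40271 km = 4.0271×10⁷ m.
Transfer ellipse a_t = (r₁ + r₂)/2 = 2.382×10⁷ m.
At r₁: circular v_c1 = √(μ/r₁) = 7353 m/s; transfer-perigee v_p = √[μ(2/r₁ − 1/a_t)] = 9561 m/s.
At r₂: circular v_c2 = √(μ/r₂) = 3146 m/s; transfer-apogee v_a = √[μ(2/r₂ − 1/a_t)] = 1750 m/s.
Δv₂ = v_c2 − v_a = 1396 m/s.
= 1.396 km/s.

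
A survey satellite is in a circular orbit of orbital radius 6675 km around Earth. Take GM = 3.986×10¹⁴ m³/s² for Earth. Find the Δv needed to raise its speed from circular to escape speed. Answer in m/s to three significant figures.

Δv ≈ 3200 m/s

r = 6675 km = 6.675×10⁶ m.
Circular speed v_c = √(μ/r) = 7728 m/s.
Escape speed v_esc = √(2μ/r) = √2 × v_c = 10930 m/s.
Δv = v_esc − v_c = 3201 m/s.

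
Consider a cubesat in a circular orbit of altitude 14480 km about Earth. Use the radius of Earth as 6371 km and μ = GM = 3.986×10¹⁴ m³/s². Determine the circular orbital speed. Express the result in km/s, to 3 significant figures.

v ≈ 4.37 km/s

r = 6371 + 14480 = 20851 km = 2.0851×10⁷ m.
For a circular orbit v = √(μ/r) = √(3.986×10¹⁴ / 2.085×10⁷) = √(1.912×10⁷) = 4372 m/s.
That is 4.372 km/s.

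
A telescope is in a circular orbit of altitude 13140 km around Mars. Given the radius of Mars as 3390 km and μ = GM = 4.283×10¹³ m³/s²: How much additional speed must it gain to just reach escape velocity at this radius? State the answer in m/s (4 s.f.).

r = 3390 + 13140 = 16530 km = 1.6530×10⁷ m.
Circular speed v_c = √(μ/r) = 1610 m/s.
Escape speed v_esc = √(2μ/r) = √2 × v_c = 2276 m/s.
Δv = v_esc − v_c = 666.7 m/s.

Δv ≈ 666.7 m/s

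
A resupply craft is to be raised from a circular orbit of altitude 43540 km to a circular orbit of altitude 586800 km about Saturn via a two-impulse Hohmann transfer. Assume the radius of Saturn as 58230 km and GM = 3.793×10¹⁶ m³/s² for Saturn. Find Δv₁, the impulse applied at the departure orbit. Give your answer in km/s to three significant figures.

r₁ = 58230 + 43540 = 101770 km = 1.0177×10⁸ m.
r₂ = 58230 + 586800 = 645030 km = 6.4503×10⁸ m.
Transfer ellipse a_t = (r₁ + r₂)/2 = 3.734×10⁸ m.
At r₁: circular v_c1 = √(μ/r₁) = 19310 m/s; transfer-perikrone v_p = √[μ(2/r₁ − 1/a_t)] = 25370 m/s.
Δv₁ = v_p − v_c1 = 6068 m/s.
= 6.068 km/s.

Δv ≈ 6.07 km/s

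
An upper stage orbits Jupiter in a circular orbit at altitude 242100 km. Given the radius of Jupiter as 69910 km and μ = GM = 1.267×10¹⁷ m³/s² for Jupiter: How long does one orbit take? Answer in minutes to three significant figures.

T ≈ 1620 minutes

r = 69910 + 242100 = 312010 km = 3.1201×10⁸ m.
Kepler's third law: T = 2π√(r³/μ) = 2π√((3.120×10⁸)³ / 1.267×10¹⁷).
r³/μ = 2.397×10⁸ s², so T = 2π × 1.548×10⁴ = 9.728×10⁴ s.
Converting: 9.728×10⁴ s ÷ 60.00 = 1621 minutes.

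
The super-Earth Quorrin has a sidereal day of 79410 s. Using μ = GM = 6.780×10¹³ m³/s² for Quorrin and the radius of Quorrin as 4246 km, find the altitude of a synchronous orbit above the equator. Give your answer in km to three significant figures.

h_sync ≈ 17900 km

A synchronous orbit has period T, so by Kepler's third law a = (μT²/4π²)^(1/3).
μT²/4π² = 6.780×10¹³ × (7.941×10⁴)² / 39.48 = 1.083×10²² m³.
a = 2.212×10⁷ m = 22124 km.
Altitude h = a − R = 22124 − 4246 = 17878 km.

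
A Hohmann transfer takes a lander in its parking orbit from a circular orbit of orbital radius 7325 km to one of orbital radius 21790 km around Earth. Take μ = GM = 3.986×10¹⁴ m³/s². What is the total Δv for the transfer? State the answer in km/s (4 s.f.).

r₁ = 7325 km = 7.325×10⁶ m.
r₂ = 21790 km = 2.179×10⁷ m.
Transfer ellipse a_t = (r₁ + r₂)/2 = 1.456×10⁷ m.
At r₁: circular v_c1 = √(μ/r₁) = 7377 m/s; transfer-perigee v_p = √[μ(2/r₁ − 1/a_t)] = 9025 m/s.
Δv₁ = v_p − v_c1 = 1648 m/s.
At r₂: circular v_c2 = √(μ/r₂) = 4277 m/s; transfer-apogee v_a = √[μ(2/r₂ − 1/a_t)] = 3034 m/s.
Δv₂ = v_c2 − v_a = 1243 m/s.
Total Δv = Δv₁ + Δv₂ = 2891 m/s = 2.891 km/s.

Δv_total ≈ 2.891 km/s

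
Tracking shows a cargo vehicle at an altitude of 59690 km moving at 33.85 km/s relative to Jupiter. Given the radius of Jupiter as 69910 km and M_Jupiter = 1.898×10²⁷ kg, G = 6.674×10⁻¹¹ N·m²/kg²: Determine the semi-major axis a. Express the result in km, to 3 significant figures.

μ = GM = 6.674×10⁻¹¹ × 1.898×10²⁷ = 1.267×10¹⁷ m³/s².
r = 69910 + 59690 = 1.2960×10⁵ km = 1.296×10⁸ m.
Vis-viva rearranged: 1/a = 2/r − v²/μ = 1.543×10⁻⁸ − 9.046×10⁻⁹ = 6.387×10⁻⁹ m⁻¹.
a = 1.566×10⁸ m = 1.5658×10⁵ km.

a ≈ 1.57×10⁵ km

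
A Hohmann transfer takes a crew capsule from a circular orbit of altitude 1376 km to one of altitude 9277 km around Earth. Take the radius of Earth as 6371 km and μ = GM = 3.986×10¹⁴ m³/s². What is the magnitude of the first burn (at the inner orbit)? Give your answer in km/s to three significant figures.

Δv ≈ 1.12 km/s

r₁ = 6371 + 1376 = 7747.0 km = 7.7470×10⁶ m.
r₂ = 6371 + 9277 = 15648 km = 1.5648×10⁷ m.
Transfer ellipse a_t = (r₁ + r₂)/2 = 1.170×10⁷ m.
At r₁: circular v_c1 = √(μ/r₁) = 7173 m/s; transfer-perigee v_p = √[μ(2/r₁ − 1/a_t)] = 8296 m/s.
Δv₁ = v_p − v_c1 = 1123 m/s.
= 1.123 km/s.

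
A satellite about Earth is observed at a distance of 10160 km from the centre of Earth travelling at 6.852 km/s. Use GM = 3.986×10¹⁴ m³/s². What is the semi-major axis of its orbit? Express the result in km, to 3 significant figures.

a ≈ 12600 km

r = 1.016×10⁷ m.
Vis-viva rearranged: 1/a = 2/r − v²/μ = 1.969×10⁻⁷ − 1.178×10⁻⁷ = 7.906×10⁻⁸ m⁻¹.
a = 1.265×10⁷ m = 12648 km.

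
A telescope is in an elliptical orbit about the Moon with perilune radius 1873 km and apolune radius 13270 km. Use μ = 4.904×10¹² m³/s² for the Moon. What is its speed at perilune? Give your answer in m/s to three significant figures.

Semi-major axis a = (r_p + r_a)/2 = 7571.5 km = 7.572×10⁶ m.
Vis-viva: v² = μ(2/r − 1/a) = 4.904×10¹² × (1.068×10⁻⁶ − 1.321×10⁻⁷) = 4.589×10⁶ m²/s².
v = 2142 m/s.

v ≈ 2140 m/s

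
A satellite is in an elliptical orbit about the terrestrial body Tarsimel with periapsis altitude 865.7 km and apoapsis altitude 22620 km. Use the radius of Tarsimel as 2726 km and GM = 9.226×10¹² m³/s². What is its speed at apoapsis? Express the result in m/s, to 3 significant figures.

r_p = 2726 + 865.7 = 3591.7 km = 3.5917×10⁶ m.
r_a = 2726 + 22620 = 25346 km = 2.5346×10⁷ m.
Semi-major axis a = (r_p + r_a)/2 = 14469 km = 1.447×10⁷ m.
Vis-viva: v² = μ(2/r − 1/a) = 9.226×10¹² × (7.891×10⁻⁸ − 6.911×10⁻⁸) = 9.036×10⁴ m²/s².
v = 300.6 m/s.

v ≈ 301 m/s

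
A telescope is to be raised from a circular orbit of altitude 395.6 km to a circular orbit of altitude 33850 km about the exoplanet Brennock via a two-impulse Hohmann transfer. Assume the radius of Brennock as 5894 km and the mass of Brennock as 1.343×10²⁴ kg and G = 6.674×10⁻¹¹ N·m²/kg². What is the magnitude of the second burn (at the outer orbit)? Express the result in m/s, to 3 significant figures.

Δv ≈ 717 m/s

μ = GM = 6.674×10⁻¹¹ × 1.343×10²⁴ = 8.963×10¹³ m³/s².
r₁ = 5894 + 395.6 = 6289.6 km = 6.2896×10⁶ m.
r₂ = 5894 + 33850 = 39744 km = 3.9744×10⁷ m.
Transfer ellipse a_t = (r₁ + r₂)/2 = 2.302×10⁷ m.
At r₁: circular v_c1 = √(μ/r₁) = 3775 m/s; transfer-periapsis v_p = √[μ(2/r₁ − 1/a_t)] = 4961 m/s.
At r₂: circular v_c2 = √(μ/r₂) = 1502 m/s; transfer-apoapsis v_a = √[μ(2/r₂ − 1/a_t)] = 785.0 m/s.
Δv₂ = v_c2 − v_a = 716.7 m/s.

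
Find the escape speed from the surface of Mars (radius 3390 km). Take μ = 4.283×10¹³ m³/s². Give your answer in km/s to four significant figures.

v_esc ≈ 5.027 km/s

r = R = 3.390×10⁶ m.
Escape speed v_esc = √(2μ/r) = √(2 × 4.283×10¹³ / 3.390×10⁶) = √(2.527×10⁷) = 5027 m/s.
= 5.027 km/s.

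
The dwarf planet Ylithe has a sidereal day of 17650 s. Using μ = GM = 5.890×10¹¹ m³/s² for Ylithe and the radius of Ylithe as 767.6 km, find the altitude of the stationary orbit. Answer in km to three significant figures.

h_sync ≈ 901 km

A synchronous orbit has period T, so by Kepler's third law a = (μT²/4π²)^(1/3).
μT²/4π² = 5.890×10¹¹ × (1.765×10⁴)² / 39.48 = 4.648×10¹⁸ m³.
a = 1.669×10⁶ m = 1668.8 km.
Altitude h = a − R = 1668.8 − 767.6 = 901.24 km.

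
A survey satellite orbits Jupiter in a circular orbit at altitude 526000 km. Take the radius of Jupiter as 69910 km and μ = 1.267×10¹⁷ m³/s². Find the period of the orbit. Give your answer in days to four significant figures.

T ≈ 2.972 days

r = 69910 + 526000 = 595910 km = 5.9591×10⁸ m.
Kepler's third law: T = 2π√(r³/μ) = 2π√((5.959×10⁸)³ / 1.267×10¹⁷).
r³/μ = 1.670×10⁹ s², so T = 2π × 4.087×10⁴ = 2.568×10⁵ s.
Converting: 2.568×10⁵ s ÷ 86400 = 2.972 days.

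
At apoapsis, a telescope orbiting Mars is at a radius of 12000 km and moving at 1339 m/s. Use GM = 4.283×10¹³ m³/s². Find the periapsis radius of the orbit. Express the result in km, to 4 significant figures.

r_a = 1.200×10⁷ m.
Specific energy ε = v²/2 − μ/r = -2.673×10⁶ J/kg, so a = −μ/(2ε) = 8.012×10⁶ m.
The apsides satisfy r_p + r_a = 2a, so the periapsis radius is 2a − r_a = 4.025×10⁶ m = 4025.0 km.

periapsis radius ≈ 4025 km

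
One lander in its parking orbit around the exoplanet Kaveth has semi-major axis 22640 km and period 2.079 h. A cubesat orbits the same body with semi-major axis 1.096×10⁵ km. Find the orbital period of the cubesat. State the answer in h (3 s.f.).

T₂ ≈ 22.1 h

Kepler's third law: T² ∝ a³, so T₂ = T₁ (a₂/a₁)^(3/2).
a₂/a₁ = 4.841, (a₂/a₁)^(3/2) = 10.65.
T₂ = 2.079 × 10.65 = 22.14 h.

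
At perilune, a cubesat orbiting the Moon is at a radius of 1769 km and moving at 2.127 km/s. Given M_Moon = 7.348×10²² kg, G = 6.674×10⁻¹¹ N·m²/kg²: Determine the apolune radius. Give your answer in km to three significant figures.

apolune radius ≈ 7840 km

μ = GM = 6.674×10⁻¹¹ × 7.348×10²² = 4.904×10¹² m³/s².
r_p = 1.769×10⁶ m.
Specific energy ε = v²/2 − μ/r = -5.102×10⁵ J/kg, so a = −μ/(2ε) = 4.806×10⁶ m.
The apsides satisfy r_p + r_a = 2a, so the apolune radius is 2a − r_p = 7.844×10⁶ m = 7843.9 km.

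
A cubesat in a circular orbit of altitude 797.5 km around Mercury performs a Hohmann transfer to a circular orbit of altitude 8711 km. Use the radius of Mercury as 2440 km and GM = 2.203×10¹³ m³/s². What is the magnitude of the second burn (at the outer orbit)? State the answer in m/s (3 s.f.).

Δv ≈ 463 m/s

r₁ = 2440 + 797.5 = 3237.5 km = 3.2375×10⁶ m.
r₂ = 2440 + 8711 = 11151 km = 1.1151×10⁷ m.
Transfer ellipse a_t = (r₁ + r₂)/2 = 7.194×10⁶ m.
At r₁: circular v_c1 = √(μ/r₁) = 2609 m/s; transfer-periherm v_p = √[μ(2/r₁ − 1/a_t)] = 3248 m/s.
At r₂: circular v_c2 = √(μ/r₂) = 1406 m/s; transfer-apoherm v_a = √[μ(2/r₂ − 1/a_t)] = 942.9 m/s.
Δv₂ = v_c2 − v_a = 462.7 m/s.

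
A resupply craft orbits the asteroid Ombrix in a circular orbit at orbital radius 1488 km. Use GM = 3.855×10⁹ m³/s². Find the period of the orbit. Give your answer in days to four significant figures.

r = 1488 km = 1.488×10⁶ m.
Kepler's third law: T = 2π√(r³/μ) = 2π√((1.488×10⁶)³ / 3.855×10⁹).
r³/μ = 8.546×10⁸ s², so T = 2π × 2.923×10⁴ = 1.837×10⁵ s.
Converting: 1.837×10⁵ s ÷ 86400 = 2.126 days.

T ≈ 2.126 days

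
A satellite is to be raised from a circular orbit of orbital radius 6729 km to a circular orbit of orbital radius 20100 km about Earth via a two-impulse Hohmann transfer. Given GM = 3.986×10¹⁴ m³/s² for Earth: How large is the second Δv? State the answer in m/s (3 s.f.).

Δv ≈ 1300 m/s

r₁ = 6729 km = 6.729×10⁶ m.
r₂ = 20100 km = 2.010×10⁷ m.
Transfer ellipse a_t = (r₁ + r₂)/2 = 1.341×10⁷ m.
At r₁: circular v_c1 = √(μ/r₁) = 7697 m/s; transfer-perigee v_p = √[μ(2/r₁ − 1/a_t)] = 9421 m/s.
At r₂: circular v_c2 = √(μ/r₂) = 4453 m/s; transfer-apogee v_a = √[μ(2/r₂ − 1/a_t)] = 3154 m/s.
Δv₂ = v_c2 − v_a = 1299 m/s.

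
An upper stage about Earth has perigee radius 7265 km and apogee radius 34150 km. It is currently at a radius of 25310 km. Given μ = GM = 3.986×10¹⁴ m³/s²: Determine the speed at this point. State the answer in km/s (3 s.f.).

v ≈ 3.50 km/s

Semi-major axis a = (r_p + r_a)/2 = 20708 km = 2.071×10⁷ m.
Vis-viva: v² = μ(2/r − 1/a) = 3.986×10¹⁴ × (7.902×10⁻⁸ − 4.829×10⁻⁸) = 1.225×10⁷ m²/s².
v = 3500 m/s = 3.500 km/s.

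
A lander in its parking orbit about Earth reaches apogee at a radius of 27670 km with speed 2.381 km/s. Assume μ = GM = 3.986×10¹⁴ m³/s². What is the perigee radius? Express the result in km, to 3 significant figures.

r_a = 2.767×10⁷ m.
Specific energy ε = v²/2 − μ/r = -1.157×10⁷ J/kg, so a = −μ/(2ε) = 1.722×10⁷ m.
The apsides satisfy r_p + r_a = 2a, so the perigee radius is 2a − r_a = 6.778×10⁶ m = 6778.4 km.

perigee radius ≈ 6780 km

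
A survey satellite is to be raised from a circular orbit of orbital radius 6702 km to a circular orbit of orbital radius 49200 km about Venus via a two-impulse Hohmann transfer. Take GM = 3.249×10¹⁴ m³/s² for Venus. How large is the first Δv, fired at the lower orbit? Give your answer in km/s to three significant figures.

Δv ≈ 2.27 km/s

r₁ = 6702 km = 6.702×10⁶ m.
r₂ = 49200 km = 4.920×10⁷ m.
Transfer ellipse a_t = (r₁ + r₂)/2 = 2.795×10⁷ m.
At r₁: circular v_c1 = √(μ/r₁) = 6963 m/s; transfer-periapsis v_p = √[μ(2/r₁ − 1/a_t)] = 9238 m/s.
Δv₁ = v_p − v_c1 = 2275 m/s.
= 2.275 km/s.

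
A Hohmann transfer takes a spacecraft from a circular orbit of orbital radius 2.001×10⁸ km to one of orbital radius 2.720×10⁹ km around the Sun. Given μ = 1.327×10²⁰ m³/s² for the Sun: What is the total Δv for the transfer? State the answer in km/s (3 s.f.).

Δv_total ≈ 13.8 km/s

r₁ = 2.001×10⁸ km = 2.001×10¹¹ m.
r₂ = 2.720×10⁹ km = 2.720×10¹² m.
Transfer ellipse a_t = (r₁ + r₂)/2 = 1.460×10¹² m.
At r₁: circular v_c1 = √(μ/r₁) = 25750 m/s; transfer-perihelion v_p = √[μ(2/r₁ − 1/a_t)] = 35150 m/s.
Δv₁ = v_p − v_c1 = 9397 m/s.
At r₂: circular v_c2 = √(μ/r₂) = 6985 m/s; transfer-aphelion v_a = √[μ(2/r₂ − 1/a_t)] = 2586 m/s.
Δv₂ = v_c2 − v_a = 4399 m/s.
Total Δv = Δv₁ + Δv₂ = 13800 m/s = 13.80 km/s.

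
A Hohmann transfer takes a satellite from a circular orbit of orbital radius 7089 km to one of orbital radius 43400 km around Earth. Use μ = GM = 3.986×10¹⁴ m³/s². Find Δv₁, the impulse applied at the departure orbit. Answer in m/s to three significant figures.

Δv ≈ 2330 m/s

r₁ = 7089 km = 7.089×10⁶ m.
r₂ = 43400 km = 4.340×10⁷ m.
Transfer ellipse a_t = (r₁ + r₂)/2 = 2.524×10⁷ m.
At r₁: circular v_c1 = √(μ/r₁) = 7499 m/s; transfer-perigee v_p = √[μ(2/r₁ − 1/a_t)] = 9832 m/s.
Δv₁ = v_p − v_c1 = 2333 m/s.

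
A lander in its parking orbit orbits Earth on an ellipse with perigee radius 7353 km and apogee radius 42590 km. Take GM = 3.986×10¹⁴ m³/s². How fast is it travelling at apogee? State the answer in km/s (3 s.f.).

Semi-major axis a = (r_p + r_a)/2 = 24972 km = 2.497×10⁷ m.
Vis-viva: v² = μ(2/r − 1/a) = 3.986×10¹⁴ × (4.696×10⁻⁸ − 4.005×10⁻⁸) = 2.756×10⁶ m²/s².
v = 1660 m/s = 1.660 km/s.

v ≈ 1.66 km/s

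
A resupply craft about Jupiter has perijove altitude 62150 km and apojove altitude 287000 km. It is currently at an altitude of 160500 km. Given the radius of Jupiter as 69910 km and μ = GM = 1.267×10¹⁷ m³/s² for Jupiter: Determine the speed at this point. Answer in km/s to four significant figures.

v ≈ 24.12 km/s

r_p = 69910 + 62150 = 132060 km = 1.3206×10⁸ m.
r_a = 69910 + 287000 = 356910 km = 3.5691×10⁸ m.
r = 69910 + 160500 = 2.3041×10⁵ km = 2.304×10⁸ m.
Semi-major axis a = (r_p + r_a)/2 = 2.4448×10⁵ km = 2.445×10⁸ m.
Vis-viva: v² = μ(2/r − 1/a) = 1.267×10¹⁷ × (8.680×10⁻⁹ − 4.090×10⁻⁹) = 5.815×10⁸ m²/s².
v = 24120 m/s = 24.12 km/s.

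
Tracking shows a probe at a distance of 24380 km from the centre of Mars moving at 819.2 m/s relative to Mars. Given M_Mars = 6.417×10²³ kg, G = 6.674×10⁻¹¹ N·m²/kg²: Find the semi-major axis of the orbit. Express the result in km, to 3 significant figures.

a ≈ 15100 km

μ = GM = 6.674×10⁻¹¹ × 6.417×10²³ = 4.283×10¹³ m³/s².
r = 2.438×10⁷ m.
Specific orbital energy ε = v²/2 − μ/r = (819.2)²/2 − 4.283×10¹³/2.438×10⁷ = -1.421×10⁶ J/kg.
Since ε = −μ/(2a), a = −μ/(2ε) = 1.507×10⁷ m = 15068 km.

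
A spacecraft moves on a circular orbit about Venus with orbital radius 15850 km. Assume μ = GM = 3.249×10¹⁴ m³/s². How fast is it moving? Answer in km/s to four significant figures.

r = 15850 km = 1.585×10⁷ m.
For a circular orbit v = √(μ/r) = √(3.249×10¹⁴ / 1.585×10⁷) = √(2.050×10⁷) = 4528 m/s.
That is 4.528 km/s.

v ≈ 4.528 km/s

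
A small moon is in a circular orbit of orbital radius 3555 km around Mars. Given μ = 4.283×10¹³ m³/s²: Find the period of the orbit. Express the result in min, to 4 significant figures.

T ≈ 107.3 min

r = 3555 km = 3.555×10⁶ m.
Kepler's third law: T = 2π√(r³/μ) = 2π√((3.555×10⁶)³ / 4.283×10¹³).
r³/μ = 1.049×10⁶ s², so T = 2π × 1.024×10³ = 6.435×10³ s.
Converting: 6.435×10³ s ÷ 60.00 = 107.3 min.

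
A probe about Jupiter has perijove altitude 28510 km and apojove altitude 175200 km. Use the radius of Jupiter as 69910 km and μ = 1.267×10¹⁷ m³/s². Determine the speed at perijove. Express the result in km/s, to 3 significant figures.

r_p = 69910 + 28510 = 98420 km = 9.8420×10⁷ m.
r_a = 69910 + 175200 = 245110 km = 2.4511×10⁸ m.
Semi-major axis a = (r_p + r_a)/2 = 1.7176×10⁵ km = 1.718×10⁸ m.
Vis-viva: v² = μ(2/r − 1/a) = 1.267×10¹⁷ × (2.032×10⁻⁸ − 5.822×10⁻⁹) = 1.837×10⁹ m²/s².
v = 42860 m/s = 42.86 km/s.

v ≈ 42.9 km/s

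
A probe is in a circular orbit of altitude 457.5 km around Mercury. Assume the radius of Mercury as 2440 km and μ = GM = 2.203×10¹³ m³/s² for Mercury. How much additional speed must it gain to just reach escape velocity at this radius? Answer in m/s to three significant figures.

Δv ≈ 1140 m/s

r = 2440 + 457.5 = 2897.5 km = 2.8975×10⁶ m.
Circular speed v_c = √(μ/r) = 2757 m/s.
Escape speed v_esc = √(2μ/r) = √2 × v_c = 3900 m/s.
Δv = v_esc − v_c = 1142 m/s.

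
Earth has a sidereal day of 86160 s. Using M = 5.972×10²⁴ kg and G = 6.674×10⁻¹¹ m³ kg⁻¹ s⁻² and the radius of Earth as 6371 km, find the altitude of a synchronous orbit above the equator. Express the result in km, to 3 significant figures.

μ = GM = 6.674×10⁻¹¹ × 5.972×10²⁴ = 3.986×10¹⁴ m³/s².
A synchronous orbit has period T, so by Kepler's third law a = (μT²/4π²)^(1/3).
μT²/4π² = 3.986×10¹⁴ × (8.616×10⁴)² / 39.48 = 7.495×10²² m³.
a = 4.216×10⁷ m = 42162 km.
Altitude h = a − R = 42162 − 6371 = 35791 km.

h_sync ≈ 35800 km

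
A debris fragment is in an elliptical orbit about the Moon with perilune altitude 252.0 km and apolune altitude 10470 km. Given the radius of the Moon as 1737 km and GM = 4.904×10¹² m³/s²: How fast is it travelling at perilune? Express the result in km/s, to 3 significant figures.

r_p = 1737 + 252.0 = 1989.0 km = 1.9890×10⁶ m.
r_a = 1737 + 10470 = 12207 km = 1.2207×10⁷ m.
Semi-major axis a = (r_p + r_a)/2 = 7098.0 km = 7.098×10⁶ m.
Vis-viva: v² = μ(2/r − 1/a) = 4.904×10¹² × (1.006×10⁻⁶ − 1.409×10⁻⁷) = 4.240×10⁶ m²/s².
v = 2059 m/s = 2.059 km/s.

v ≈ 2.06 km/s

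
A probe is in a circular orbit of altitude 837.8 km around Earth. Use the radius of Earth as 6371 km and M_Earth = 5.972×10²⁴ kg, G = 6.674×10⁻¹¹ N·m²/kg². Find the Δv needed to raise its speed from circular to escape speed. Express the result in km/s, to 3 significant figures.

μ = GM = 6.674×10⁻¹¹ × 5.972×10²⁴ = 3.986×10¹⁴ m³/s².
r = 6371 + 837.8 = 7208.8 km = 7.2088×10⁶ m.
Circular speed v_c = √(μ/r) = 7436 m/s.
Escape speed v_esc = √(2μ/r) = √2 × v_c = 10520 m/s.
Δv = v_esc − v_c = 3080 m/s = 3.080 km/s.

Δv ≈ 3.08 km/s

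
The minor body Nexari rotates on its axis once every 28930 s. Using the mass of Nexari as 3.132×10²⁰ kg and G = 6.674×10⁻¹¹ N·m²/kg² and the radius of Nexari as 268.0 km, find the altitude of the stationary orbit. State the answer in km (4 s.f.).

h_sync ≈ 494.4 km

μ = GM = 6.674×10⁻¹¹ × 3.132×10²⁰ = 2.090×10¹⁰ m³/s².
A synchronous orbit has period T, so by Kepler's third law a = (μT²/4π²)^(1/3).
μT²/4π² = 2.090×10¹⁰ × (2.893×10⁴)² / 39.48 = 4.431×10¹⁷ m³.
a = 7.624×10⁵ m = 762.40 km.
Altitude h = a − R = 762.40 − 268.0 = 494.40 km.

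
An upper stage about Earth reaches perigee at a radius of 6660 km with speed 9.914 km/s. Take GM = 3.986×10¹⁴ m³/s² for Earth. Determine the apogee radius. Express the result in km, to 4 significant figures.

r_p = 6.660×10⁶ m.
Specific energy ε = v²/2 − μ/r = -1.071×10⁷ J/kg, so a = −μ/(2ε) = 1.862×10⁷ m.
The apsides satisfy r_p + r_a = 2a, so the apogee radius is 2a − r_p = 3.057×10⁷ m = 30571 km.

apogee radius ≈ 30570 km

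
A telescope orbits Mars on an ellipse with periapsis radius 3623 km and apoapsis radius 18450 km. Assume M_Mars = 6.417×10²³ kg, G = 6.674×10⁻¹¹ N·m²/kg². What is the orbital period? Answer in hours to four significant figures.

T ≈ 9.778 hours

μ = GM = 6.674×10⁻¹¹ × 6.417×10²³ = 4.283×10¹³ m³/s².
Semi-major axis a = (r_p + r_a)/2 = (3623.0 + 18450)/2 = 11036 km = 1.104×10⁷ m.
By Kepler's third law T = 2π√(a³/μ) = 2π × 5.603×10³ = 3.520×10⁴ s.
= 9.778 hours.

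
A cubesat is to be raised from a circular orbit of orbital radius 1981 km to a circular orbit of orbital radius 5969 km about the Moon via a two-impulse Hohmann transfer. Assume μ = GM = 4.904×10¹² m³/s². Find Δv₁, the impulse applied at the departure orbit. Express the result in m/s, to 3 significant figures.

r₁ = 1981 km = 1.981×10⁶ m.
r₂ = 5969 km = 5.969×10⁶ m.
Transfer ellipse a_t = (r₁ + r₂)/2 = 3.975×10⁶ m.
At r₁: circular v_c1 = √(μ/r₁) = 1573 m/s; transfer-perilune v_p = √[μ(2/r₁ − 1/a_t)] = 1928 m/s.
Δv₁ = v_p − v_c1 = 354.7 m/s.

Δv ≈ 355 m/s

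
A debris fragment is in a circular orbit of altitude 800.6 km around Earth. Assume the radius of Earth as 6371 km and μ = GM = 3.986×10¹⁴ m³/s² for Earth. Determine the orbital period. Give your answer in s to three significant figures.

T ≈ 6040 s

r = 6371 + 800.6 = 7171.6 km = 7.1716×10⁶ m.
Kepler's third law: T = 2π√(r³/μ) = 2π√((7.172×10⁶)³ / 3.986×10¹⁴).
r³/μ = 9.254×10⁵ s², so T = 2π × 9.620×10² = 6.044×10³ s.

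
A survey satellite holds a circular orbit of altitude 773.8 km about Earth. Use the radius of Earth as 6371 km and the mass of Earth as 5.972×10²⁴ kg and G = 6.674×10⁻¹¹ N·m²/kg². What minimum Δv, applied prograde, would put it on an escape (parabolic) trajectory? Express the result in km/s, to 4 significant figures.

Δv ≈ 3.094 km/s

μ = GM = 6.674×10⁻¹¹ × 5.972×10²⁴ = 3.986×10¹⁴ m³/s².
r = 6371 + 773.8 = 7144.8 km = 7.1448×10⁶ m.
Circular speed v_c = √(μ/r) = 7469 m/s.
Escape speed v_esc = √(2μ/r) = √2 × v_c = 10560 m/s.
Δv = v_esc − v_c = 3094 m/s = 3.094 km/s.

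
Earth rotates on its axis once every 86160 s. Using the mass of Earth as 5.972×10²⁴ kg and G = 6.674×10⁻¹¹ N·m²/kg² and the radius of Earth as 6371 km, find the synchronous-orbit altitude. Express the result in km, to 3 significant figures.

μ = GM = 6.674×10⁻¹¹ × 5.972×10²⁴ = 3.986×10¹⁴ m³/s².
A synchronous orbit has period T, so by Kepler's third law a = (μT²/4π²)^(1/3).
μT²/4π² = 3.986×10¹⁴ × (8.616×10⁴)² / 39.48 = 7.495×10²² m³.
a = 4.216×10⁷ m = 42162 km.
Altitude h = a − R = 42162 − 6371 = 35791 km.

h_sync ≈ 35800 km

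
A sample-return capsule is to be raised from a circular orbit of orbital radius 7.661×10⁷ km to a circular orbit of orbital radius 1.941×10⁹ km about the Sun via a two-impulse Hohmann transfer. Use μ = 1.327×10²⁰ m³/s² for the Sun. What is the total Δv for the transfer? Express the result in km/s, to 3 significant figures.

r₁ = 7.661×10⁷ km = 7.661×10¹⁰ m.
r₂ = 1.941×10⁹ km = 1.941×10¹² m.
Transfer ellipse a_t = (r₁ + r₂)/2 = 1.009×10¹² m.
At r₁: circular v_c1 = √(μ/r₁) = 41620 m/s; transfer-perihelion v_p = √[μ(2/r₁ − 1/a_t)] = 57730 m/s.
Δv₁ = v_p − v_c1 = 16110 m/s.
At r₂: circular v_c2 = √(μ/r₂) = 8268 m/s; transfer-aphelion v_a = √[μ(2/r₂ − 1/a_t)] = 2279 m/s.
Δv₂ = v_c2 − v_a = 5990 m/s.
Total Δv = Δv₁ + Δv₂ = 22100 m/s = 22.10 km/s.

Δv_total ≈ 22.1 km/s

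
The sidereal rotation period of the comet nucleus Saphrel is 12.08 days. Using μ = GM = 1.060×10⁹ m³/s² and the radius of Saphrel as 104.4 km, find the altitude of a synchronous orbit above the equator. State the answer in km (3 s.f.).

T = 12.08 days = 1.044×10⁶ s.
A synchronous orbit has period T, so by Kepler's third law a = (μT²/4π²)^(1/3).
μT²/4π² = 1.060×10⁹ × (1.044×10⁶)² / 39.48 = 2.925×10¹⁹ m³.
a = 3.081×10⁶ m = 3081.1 km.
Altitude h = a − R = 3081.1 − 104.4 = 2976.7 km.

h_sync ≈ 2980 km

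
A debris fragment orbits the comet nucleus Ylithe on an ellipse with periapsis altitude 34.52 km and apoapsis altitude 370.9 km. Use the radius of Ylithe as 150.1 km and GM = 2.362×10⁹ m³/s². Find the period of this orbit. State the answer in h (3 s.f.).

T ≈ 7.53 h

r_p = 150.1 + 34.52 = 184.62 km = 1.8462×10⁵ m.
r_a = 150.1 + 370.9 = 521.00 km = 5.2100×10⁵ m.
Semi-major axis a = (r_p + r_a)/2 = (184.62 + 521.00)/2 = 352.81 km = 3.528×10⁵ m.
By Kepler's third law T = 2π√(a³/μ) = 2π × 4.312×10³ = 2.709×10⁴ s.
= 7.526 h.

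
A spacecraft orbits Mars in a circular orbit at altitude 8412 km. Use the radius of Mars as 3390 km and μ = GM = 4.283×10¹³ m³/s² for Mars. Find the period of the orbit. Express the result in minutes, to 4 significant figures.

r = 3390 + 8412 = 11802 km = 1.1802×10⁷ m.
Kepler's third law: T = 2π√(r³/μ) = 2π√((1.180×10⁷)³ / 4.283×10¹³).
r³/μ = 3.838×10⁷ s², so T = 2π × 6.195×10³ = 3.893×10⁴ s.
Converting: 3.893×10⁴ s ÷ 60.00 = 648.8 minutes.

T ≈ 648.8 minutes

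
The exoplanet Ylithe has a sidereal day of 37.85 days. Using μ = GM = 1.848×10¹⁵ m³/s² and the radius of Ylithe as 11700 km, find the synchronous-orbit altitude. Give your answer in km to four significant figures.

h_sync ≈ 7.823×10⁵ km

T = 37.85 days = 3.270×10⁶ s.
A synchronous orbit has period T, so by Kepler's third law a = (μT²/4π²)^(1/3).
μT²/4π² = 1.848×10¹⁵ × (3.270×10⁶)² / 39.48 = 5.006×10²⁶ m³.
a = 7.940×10⁸ m = 7.9402×10⁵ km.
Altitude h = a − R = 7.9402×10⁵ − 11700 = 7.8232×10⁵ km.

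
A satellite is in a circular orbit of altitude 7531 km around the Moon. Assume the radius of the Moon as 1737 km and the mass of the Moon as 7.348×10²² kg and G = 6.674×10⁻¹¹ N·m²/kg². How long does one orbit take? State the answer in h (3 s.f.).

T ≈ 22.2 h

μ = GM = 6.674×10⁻¹¹ × 7.348×10²² = 4.904×10¹² m³/s².
r = 1737 + 7531 = 9268.0 km = 9.2680×10⁶ m.
Kepler's third law: T = 2π√(r³/μ) = 2π√((9.268×10⁶)³ / 4.904×10¹²).
r³/μ = 1.623×10⁸ s², so T = 2π × 1.274×10⁴ = 8.005×10⁴ s.
Converting: 8.005×10⁴ s ÷ 3600 = 22.24 h.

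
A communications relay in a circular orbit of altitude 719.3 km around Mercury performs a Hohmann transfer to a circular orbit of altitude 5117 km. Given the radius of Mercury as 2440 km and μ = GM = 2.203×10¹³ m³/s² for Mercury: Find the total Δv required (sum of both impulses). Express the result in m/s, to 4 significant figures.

r₁ = 2440 + 719.3 = 3159.3 km = 3.1593×10⁶ m.
r₂ = 2440 + 5117 = 7557.0 km = 7.5570×10⁶ m.
Transfer ellipse a_t = (r₁ + r₂)/2 = 5.358×10⁶ m.
At r₁: circular v_c1 = √(μ/r₁) = 2641 m/s; transfer-periherm v_p = √[μ(2/r₁ − 1/a_t)] = 3136 m/s.
Δv₁ = v_p − v_c1 = 495.4 m/s.
At r₂: circular v_c2 = √(μ/r₂) = 1707 m/s; transfer-apoherm v_a = √[μ(2/r₂ − 1/a_t)] = 1311 m/s.
Δv₂ = v_c2 − v_a = 396.3 m/s.
Total Δv = Δv₁ + Δv₂ = 891.7 m/s.

Δv_total ≈ 891.7 m/s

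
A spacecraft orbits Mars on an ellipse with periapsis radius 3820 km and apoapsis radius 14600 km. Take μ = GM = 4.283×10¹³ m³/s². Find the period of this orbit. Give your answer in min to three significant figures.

T ≈ 447 min

Semi-major axis a = (r_p + r_a)/2 = (3820.0 + 14600)/2 = 9210.0 km = 9.210×10⁶ m.
By Kepler's third law T = 2π√(a³/μ) = 2π × 4.271×10³ = 2.683×10⁴ s.
= 447.2 min.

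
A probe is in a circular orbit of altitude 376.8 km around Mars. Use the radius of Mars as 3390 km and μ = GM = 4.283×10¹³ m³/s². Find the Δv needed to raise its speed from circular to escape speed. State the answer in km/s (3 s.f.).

r = 3390 + 376.8 = 3766.8 km = 3.7668×10⁶ m.
Circular speed v_c = √(μ/r) = 3372 m/s.
Escape speed v_esc = √(2μ/r) = √2 × v_c = 4769 m/s.
Δv = v_esc − v_c = 1397 m/s = 1.397 km/s.

Δv ≈ 1.40 km/s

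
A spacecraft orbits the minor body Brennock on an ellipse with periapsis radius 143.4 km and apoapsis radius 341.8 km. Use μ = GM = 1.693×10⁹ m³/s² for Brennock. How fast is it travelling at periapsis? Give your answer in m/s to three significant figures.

v ≈ 129 m/s

Semi-major axis a = (r_p + r_a)/2 = 242.60 km = 2.426×10⁵ m.
Vis-viva: v² = μ(2/r − 1/a) = 1.693×10⁹ × (1.395×10⁻⁵ − 4.122×10⁻⁶) = 1.663×10⁴ m²/s².
v = 129.0 m/s.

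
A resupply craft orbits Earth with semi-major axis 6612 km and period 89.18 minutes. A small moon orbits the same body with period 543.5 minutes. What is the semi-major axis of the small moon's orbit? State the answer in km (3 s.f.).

Kepler's third law: a³ ∝ T², so a₂ = a₁ (T₂/T₁)^(2/3).
T₂/T₁ = 6.094, (T₂/T₁)^(2/3) = 3.336.
a₂ = 6612 × 3.336 = 22060 km.

a₂ ≈ 22100 km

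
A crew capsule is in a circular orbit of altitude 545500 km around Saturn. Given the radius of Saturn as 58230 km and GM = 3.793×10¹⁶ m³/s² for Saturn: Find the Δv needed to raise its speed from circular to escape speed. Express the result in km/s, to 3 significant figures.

r = 58230 + 545500 = 603730 km = 6.0373×10⁸ m.
Circular speed v_c = √(μ/r) = 7926 m/s.
Escape speed v_esc = √(2μ/r) = √2 × v_c = 11210 m/s.
Δv = v_esc − v_c = 3283 m/s = 3.283 km/s.

Δv ≈ 3.28 km/s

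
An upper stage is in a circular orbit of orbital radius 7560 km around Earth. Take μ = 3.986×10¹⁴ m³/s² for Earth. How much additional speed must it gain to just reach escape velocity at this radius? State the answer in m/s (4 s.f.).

Δv ≈ 3008 m/s

r = 7560 km = 7.560×10⁶ m.
Circular speed v_c = √(μ/r) = 7261 m/s.
Escape speed v_esc = √(2μ/r) = √2 × v_c = 10270 m/s.
Δv = v_esc − v_c = 3008 m/s.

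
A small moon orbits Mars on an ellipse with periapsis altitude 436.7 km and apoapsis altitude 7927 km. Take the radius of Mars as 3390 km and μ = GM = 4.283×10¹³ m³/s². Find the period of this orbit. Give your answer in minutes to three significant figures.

T ≈ 333 minutes

r_p = 3390 + 436.7 = 3826.7 km = 3.8267×10⁶ m.
r_a = 3390 + 7927 = 11317 km = 1.1317×10⁷ m.
Semi-major axis a = (r_p + r_a)/2 = (3826.7 + 11317)/2 = 7571.9 km = 7.572×10⁶ m.
By Kepler's third law T = 2π√(a³/μ) = 2π × 3.184×10³ = 2.000×10⁴ s.
= 333.4 minutes.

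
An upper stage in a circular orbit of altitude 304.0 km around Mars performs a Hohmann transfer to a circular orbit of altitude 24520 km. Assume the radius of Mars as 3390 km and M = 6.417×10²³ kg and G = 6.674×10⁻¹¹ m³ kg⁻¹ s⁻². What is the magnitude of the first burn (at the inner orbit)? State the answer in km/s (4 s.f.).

μ = GM = 6.674×10⁻¹¹ × 6.417×10²³ = 4.283×10¹³ m³/s².
r₁ = 3390 + 304.0 = 3694.0 km = 3.6940×10⁶ m.
r₂ = 3390 + 24520 = 27910 km = 2.7910×10⁷ m.
Transfer ellipse a_t = (r₁ + r₂)/2 = 1.580×10⁷ m.
At r₁: circular v_c1 = √(μ/r₁) = 3405 m/s; transfer-periapsis v_p = √[μ(2/r₁ − 1/a_t)] = 4525 m/s.
Δv₁ = v_p − v_c1 = 1120 m/s.
= 1.120 km/s.

Δv ≈ 1.120 km/s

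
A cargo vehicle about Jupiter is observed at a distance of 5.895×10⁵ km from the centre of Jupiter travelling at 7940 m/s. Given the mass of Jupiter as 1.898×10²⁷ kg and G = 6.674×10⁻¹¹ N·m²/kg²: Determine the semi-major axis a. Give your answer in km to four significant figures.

μ = GM = 6.674×10⁻¹¹ × 1.898×10²⁷ = 1.267×10¹⁷ m³/s².
r = 5.895×10⁸ m.
Specific orbital energy ε = v²/2 − μ/r = (7940)²/2 − 1.267×10¹⁷/5.895×10⁸ = -1.834×10⁸ J/kg.
Since ε = −μ/(2a), a = −μ/(2ε) = 3.454×10⁸ m = 3.4542×10⁵ km.

a ≈ 3.454×10⁵ km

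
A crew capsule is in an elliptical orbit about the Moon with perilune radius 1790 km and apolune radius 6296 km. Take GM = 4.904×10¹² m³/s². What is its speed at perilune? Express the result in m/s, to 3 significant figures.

v ≈ 2070 m/s

Semi-major axis a = (r_p + r_a)/2 = 4043.0 km = 4.043×10⁶ m.
Vis-viva: v² = μ(2/r − 1/a) = 4.904×10¹² × (1.117×10⁻⁶ − 2.473×10⁻⁷) = 4.266×10⁶ m²/s².
v = 2066 m/s.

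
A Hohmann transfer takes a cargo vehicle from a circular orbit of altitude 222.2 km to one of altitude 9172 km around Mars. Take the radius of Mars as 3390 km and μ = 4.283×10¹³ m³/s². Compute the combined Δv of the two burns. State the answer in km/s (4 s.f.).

r₁ = 3390 + 222.2 = 3612.2 km = 3.6122×10⁶ m.
r₂ = 3390 + 9172 = 12562 km = 1.2562×10⁷ m.
Transfer ellipse a_t = (r₁ + r₂)/2 = 8.087×10⁶ m.
At r₁: circular v_c1 = √(μ/r₁) = 3443 m/s; transfer-periapsis v_p = √[μ(2/r₁ − 1/a_t)] = 4292 m/s.
Δv₁ = v_p − v_c1 = 848.2 m/s.
At r₂: circular v_c2 = √(μ/r₂) = 1846 m/s; transfer-apoapsis v_a = √[μ(2/r₂ − 1/a_t)] = 1234 m/s.
Δv₂ = v_c2 − v_a = 612.4 m/s.
Total Δv = Δv₁ + Δv₂ = 1461 m/s = 1.461 km/s.

Δv_total ≈ 1.461 km/s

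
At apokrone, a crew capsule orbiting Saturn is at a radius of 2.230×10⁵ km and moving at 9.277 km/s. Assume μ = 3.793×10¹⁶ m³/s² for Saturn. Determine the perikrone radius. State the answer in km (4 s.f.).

perikrone radius ≈ 75520 km

r_a = 2.230×10⁸ m.
Specific energy ε = v²/2 − μ/r = -1.271×10⁸ J/kg, so a = −μ/(2ε) = 1.493×10⁸ m.
The apsides satisfy r_p + r_a = 2a, so the perikrone radius is 2a − r_a = 7.552×10⁷ m = 75524 km.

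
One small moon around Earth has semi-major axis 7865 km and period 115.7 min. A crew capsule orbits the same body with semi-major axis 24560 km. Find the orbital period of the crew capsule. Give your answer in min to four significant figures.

Kepler's third law: T² ∝ a³, so T₂ = T₁ (a₂/a₁)^(3/2).
a₂/a₁ = 3.123, (a₂/a₁)^(3/2) = 5.518.
T₂ = 115.7 × 5.518 = 638.5 min.

T₂ ≈ 638.5 min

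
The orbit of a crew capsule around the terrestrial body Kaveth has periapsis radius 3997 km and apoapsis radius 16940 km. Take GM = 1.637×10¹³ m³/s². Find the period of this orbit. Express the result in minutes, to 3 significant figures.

Semi-major axis a = (r_p + r_a)/2 = (3997.0 + 16940)/2 = 10468 km = 1.047×10⁷ m.
By Kepler's third law T = 2π√(a³/μ) = 2π × 8.371×10³ = 5.260×10⁴ s.
= 876.7 minutes.

T ≈ 877 minutes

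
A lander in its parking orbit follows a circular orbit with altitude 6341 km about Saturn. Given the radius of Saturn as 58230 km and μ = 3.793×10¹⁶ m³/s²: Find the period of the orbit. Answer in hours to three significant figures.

T ≈ 4.65 hours

r = 58230 + 6341 = 64571 km = 6.4571×10⁷ m.
Kepler's third law: T = 2π√(r³/μ) = 2π√((6.457×10⁷)³ / 3.793×10¹⁶).
r³/μ = 7.098×10⁶ s², so T = 2π × 2.664×10³ = 1.674×10⁴ s.
Converting: 1.674×10⁴ s ÷ 3600 = 4.650 hours.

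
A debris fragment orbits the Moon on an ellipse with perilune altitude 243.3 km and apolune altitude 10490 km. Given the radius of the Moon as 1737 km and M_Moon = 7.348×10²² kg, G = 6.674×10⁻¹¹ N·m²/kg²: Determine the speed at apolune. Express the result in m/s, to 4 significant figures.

v ≈ 334.4 m/s

μ = GM = 6.674×10⁻¹¹ × 7.348×10²² = 4.904×10¹² m³/s².
r_p = 1737 + 243.3 = 1980.3 km = 1.9803×10⁶ m.
r_a = 1737 + 10490 = 12227 km = 1.2227×10⁷ m.
Semi-major axis a = (r_p + r_a)/2 = 7103.6 km = 7.104×10⁶ m.
Vis-viva: v² = μ(2/r − 1/a) = 4.904×10¹² × (1.636×10⁻⁷ − 1.408×10⁻⁷) = 1.118×10⁵ m²/s².
v = 334.4 m/s.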